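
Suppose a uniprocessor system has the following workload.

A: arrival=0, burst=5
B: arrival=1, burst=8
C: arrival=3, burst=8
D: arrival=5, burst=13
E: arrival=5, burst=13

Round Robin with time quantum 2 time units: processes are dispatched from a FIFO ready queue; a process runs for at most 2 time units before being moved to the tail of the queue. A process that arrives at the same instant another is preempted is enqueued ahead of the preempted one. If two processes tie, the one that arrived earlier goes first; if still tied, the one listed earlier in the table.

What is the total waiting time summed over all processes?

Timeline: | A 0-2 | B 2-4 | A 4-6 | C 6-8 | B 8-10 | D 10-12 | E 12-14 | A 14-15 | C 15-17 | B 17-19 | D 19-21 | E 21-23 | C 23-25 | B 25-27 | D 27-29 | E 29-31 | C 31-33 | D 33-35 | E 35-37 | D 37-39 | E 39-41 | D 41-43 | E 43-45 | D 45-46 | E 46-47 |
Completion: A=15  B=27  C=33  D=46  E=47
Turnaround (C−A): A=15  B=26  C=30  D=41  E=42
Waiting = turnaround − burst: A=10, B=18, C=22, D=28, E=29
Total waiting = 10 + 18 + 22 + 28 + 29 = 107

107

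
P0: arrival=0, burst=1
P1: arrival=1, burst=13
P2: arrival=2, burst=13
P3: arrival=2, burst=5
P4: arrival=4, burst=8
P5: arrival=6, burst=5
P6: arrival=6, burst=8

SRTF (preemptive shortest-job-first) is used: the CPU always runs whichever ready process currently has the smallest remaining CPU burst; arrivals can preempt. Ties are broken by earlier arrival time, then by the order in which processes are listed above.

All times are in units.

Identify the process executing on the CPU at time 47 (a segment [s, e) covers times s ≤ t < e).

Schedule: | P0 0-1 | P1 1-2 | P3 2-7 | P5 7-12 | P4 12-20 | P6 20-28 | P1 28-40 | P2 40-53 |
Completion: P0=1  P1=40  P2=53  P3=7  P4=20  P5=12  P6=28

P2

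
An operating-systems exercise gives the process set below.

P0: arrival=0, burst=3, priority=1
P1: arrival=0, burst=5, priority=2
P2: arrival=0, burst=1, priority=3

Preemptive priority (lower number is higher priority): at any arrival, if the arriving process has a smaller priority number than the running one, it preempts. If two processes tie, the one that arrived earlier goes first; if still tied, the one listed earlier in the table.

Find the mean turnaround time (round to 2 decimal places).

Timeline: | P0 0-3 | P1 3-8 | P2 8-9 |
Completion: P0=3  P1=8  P2=9
Turnaround (C−A): P0=3  P1=8  P2=9
Turnaround times: P0=3, P1=8, P2=9
Average turnaround = (3+8+9) / 3 = 20/3 = 6.67

6.67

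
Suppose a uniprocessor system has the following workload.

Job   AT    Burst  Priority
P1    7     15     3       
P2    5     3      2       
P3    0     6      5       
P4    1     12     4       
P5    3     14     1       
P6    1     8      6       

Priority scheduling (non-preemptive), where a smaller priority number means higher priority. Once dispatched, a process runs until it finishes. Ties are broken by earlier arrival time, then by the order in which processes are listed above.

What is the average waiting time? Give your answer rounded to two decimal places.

Schedule: | P3 0-6 | P5 6-20 | P2 20-23 | P1 23-38 | P4 38-50 | P6 50-58 |
Completion: P1=38  P2=23  P3=6  P4=50  P5=20  P6=58
Turnaround (C−A): P1=31  P2=18  P3=6  P4=49  P5=17  P6=57
Waiting times: P1=16, P2=15, P3=0, P4=37, P5=3, P6=49
Average waiting = (16+15+0+37+3+49) / 6 = 120/6 = 20.00

20.00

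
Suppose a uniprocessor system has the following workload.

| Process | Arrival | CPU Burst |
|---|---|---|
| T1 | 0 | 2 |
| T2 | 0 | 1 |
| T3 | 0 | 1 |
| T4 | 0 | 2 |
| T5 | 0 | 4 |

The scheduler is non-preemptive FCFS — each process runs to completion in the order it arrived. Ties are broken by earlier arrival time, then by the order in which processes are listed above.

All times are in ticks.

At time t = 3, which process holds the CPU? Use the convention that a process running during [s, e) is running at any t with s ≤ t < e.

T3

Gantt: | T1 0-2 | T2 2-3 | T3 3-4 | T4 4-6 | T5 6-10 |
Completion: T1=2  T2=3  T3=4  T4=6  T5=10
Turnaround (C−A): T1=2  T2=3  T3=4  T4=6  T5=10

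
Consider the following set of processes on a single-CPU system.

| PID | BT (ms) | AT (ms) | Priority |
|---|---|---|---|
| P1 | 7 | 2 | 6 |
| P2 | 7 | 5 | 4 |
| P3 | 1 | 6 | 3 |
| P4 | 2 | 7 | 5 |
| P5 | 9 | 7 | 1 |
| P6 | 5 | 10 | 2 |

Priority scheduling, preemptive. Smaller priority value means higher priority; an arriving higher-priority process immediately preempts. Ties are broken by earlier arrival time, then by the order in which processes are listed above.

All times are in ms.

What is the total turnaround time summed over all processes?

Gantt: | idle 0-2 | P1 2-5 | P2 5-6 | P3 6-7 | P5 7-16 | P6 16-21 | P2 21-27 | P4 27-29 | P1 29-33 |
Completion: P1=33  P2=27  P3=7  P4=29  P5=16  P6=21
Turnaround = completion − arrival: P1=31, P2=22, P3=1, P4=22, P5=9, P6=11
Total turnaround = 31 + 22 + 1 + 22 + 9 + 11 = 96

96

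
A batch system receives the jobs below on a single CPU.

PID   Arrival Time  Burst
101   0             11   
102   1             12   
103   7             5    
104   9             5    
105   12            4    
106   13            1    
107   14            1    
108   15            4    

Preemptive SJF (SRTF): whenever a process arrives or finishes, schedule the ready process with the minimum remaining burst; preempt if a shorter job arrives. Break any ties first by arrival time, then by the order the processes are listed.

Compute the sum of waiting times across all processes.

66

Gantt: | 101 0-11 | 103 11-13 | 106 13-14 | 107 14-15 | 103 15-18 | 105 18-22 | 108 22-26 | 104 26-31 | 102 31-43 |
Completion: 101=11  102=43  103=18  104=31  105=22  106=14  107=15  108=26
Waiting = turnaround − burst: 101=0, 102=30, 103=6, 104=17, 105=6, 106=0, 107=0, 108=7
Total waiting = 0 + 30 + 6 + 17 + 6 + 0 + 0 + 7 = 66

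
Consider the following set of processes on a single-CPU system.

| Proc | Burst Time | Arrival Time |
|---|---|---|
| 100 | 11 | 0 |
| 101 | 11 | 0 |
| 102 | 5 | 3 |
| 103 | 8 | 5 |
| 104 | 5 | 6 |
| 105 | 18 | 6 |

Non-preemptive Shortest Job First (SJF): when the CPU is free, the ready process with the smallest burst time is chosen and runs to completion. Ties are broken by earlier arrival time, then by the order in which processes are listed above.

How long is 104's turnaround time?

Schedule: | 100 0-11 | 102 11-16 | 104 16-21 | 103 21-29 | 101 29-40 | 105 40-58 |
Completion: 100=11  101=40  102=16  103=29  104=21  105=58
Turnaround (C−A): 100=11  101=40  102=13  103=24  104=15  105=52
Turnaround(104) = completion − arrival = 21 − 6 = 15

15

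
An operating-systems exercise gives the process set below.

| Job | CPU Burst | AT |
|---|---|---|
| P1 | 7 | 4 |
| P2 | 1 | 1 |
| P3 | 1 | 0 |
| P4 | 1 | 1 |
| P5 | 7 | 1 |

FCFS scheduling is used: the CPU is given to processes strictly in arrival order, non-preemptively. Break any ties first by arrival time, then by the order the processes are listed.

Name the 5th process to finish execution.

Schedule: | P3 0-1 | P2 1-2 | P4 2-3 | P5 3-10 | P1 10-17 |
Completion: P1=17  P2=2  P3=1  P4=3  P5=10
Turnaround (C−A): P1=13  P2=1  P3=1  P4=2  P5=9
Finish order: P3 → P2 → P4 → P5 → P1

P1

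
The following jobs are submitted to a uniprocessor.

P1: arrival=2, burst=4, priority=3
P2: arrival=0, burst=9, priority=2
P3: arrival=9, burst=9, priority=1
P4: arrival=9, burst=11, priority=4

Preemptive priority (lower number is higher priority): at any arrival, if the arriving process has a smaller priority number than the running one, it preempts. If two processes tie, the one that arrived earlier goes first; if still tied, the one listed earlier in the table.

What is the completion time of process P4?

Schedule: | P2 0-9 | P3 9-18 | P1 18-22 | P4 22-33 |
Completion: P1=22  P2=9  P3=18  P4=33
Turnaround (C−A): P1=20  P2=9  P3=9  P4=24

33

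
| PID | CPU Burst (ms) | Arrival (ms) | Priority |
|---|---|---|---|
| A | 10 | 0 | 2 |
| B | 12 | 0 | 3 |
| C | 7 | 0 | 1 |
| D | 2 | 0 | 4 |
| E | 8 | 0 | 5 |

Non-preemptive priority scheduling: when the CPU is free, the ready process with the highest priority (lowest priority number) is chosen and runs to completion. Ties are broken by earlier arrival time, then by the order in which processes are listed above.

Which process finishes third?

Schedule: | C 0-7 | A 7-17 | B 17-29 | D 29-31 | E 31-39 |
Completion: A=17  B=29  C=7  D=31  E=39
Finish order: C → A → B → D → E

B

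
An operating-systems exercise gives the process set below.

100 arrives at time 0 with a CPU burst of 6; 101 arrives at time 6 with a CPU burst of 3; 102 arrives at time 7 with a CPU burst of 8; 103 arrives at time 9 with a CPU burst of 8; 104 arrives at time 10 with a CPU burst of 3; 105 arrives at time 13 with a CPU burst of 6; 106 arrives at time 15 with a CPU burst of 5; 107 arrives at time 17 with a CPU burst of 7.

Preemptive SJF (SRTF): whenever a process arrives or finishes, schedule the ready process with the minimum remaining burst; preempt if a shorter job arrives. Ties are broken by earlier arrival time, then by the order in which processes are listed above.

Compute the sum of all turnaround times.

Timeline: | 100 0-6 | 101 6-9 | 102 9-10 | 104 10-13 | 105 13-19 | 106 19-24 | 102 24-31 | 107 31-38 | 103 38-46 |
Completion: 100=6  101=9  102=31  103=46  104=13  105=19  106=24  107=38
Turnaround (C−A): 100=6  101=3  102=24  103=37  104=3  105=6  106=9  107=21
Turnaround = completion − arrival: 100=6, 101=3, 102=24, 103=37, 104=3, 105=6, 106=9, 107=21
Total turnaround = 6 + 3 + 24 + 37 + 3 + 6 + 9 + 21 = 109

109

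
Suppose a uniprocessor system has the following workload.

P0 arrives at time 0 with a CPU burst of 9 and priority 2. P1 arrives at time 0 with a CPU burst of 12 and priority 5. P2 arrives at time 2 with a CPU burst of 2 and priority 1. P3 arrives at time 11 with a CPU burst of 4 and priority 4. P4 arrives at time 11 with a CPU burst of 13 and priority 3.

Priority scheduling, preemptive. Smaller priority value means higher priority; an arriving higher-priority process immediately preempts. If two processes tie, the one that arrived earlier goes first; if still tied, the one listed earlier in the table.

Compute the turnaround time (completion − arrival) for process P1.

40

Timeline: | P0 0-2 | P2 2-4 | P0 4-11 | P4 11-24 | P3 24-28 | P1 28-40 |
Completion: P0=11  P1=40  P2=4  P3=28  P4=24
Turnaround(P1) = completion − arrival = 40 − 0 = 40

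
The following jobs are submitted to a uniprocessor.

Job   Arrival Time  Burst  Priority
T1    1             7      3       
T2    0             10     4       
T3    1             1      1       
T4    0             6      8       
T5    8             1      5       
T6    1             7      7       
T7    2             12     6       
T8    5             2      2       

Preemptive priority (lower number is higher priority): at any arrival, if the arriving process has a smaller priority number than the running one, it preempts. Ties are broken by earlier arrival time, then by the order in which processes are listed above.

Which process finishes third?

Timeline: | T2 0-1 | T3 1-2 | T1 2-5 | T8 5-7 | T1 7-11 | T2 11-20 | T5 20-21 | T7 21-33 | T6 33-40 | T4 40-46 |
Completion: T1=11  T2=20  T3=2  T4=46  T5=21  T6=40  T7=33  T8=7
Finish order: T3 → T8 → T1 → T2 → T5 → T7 → T6 → T4

T1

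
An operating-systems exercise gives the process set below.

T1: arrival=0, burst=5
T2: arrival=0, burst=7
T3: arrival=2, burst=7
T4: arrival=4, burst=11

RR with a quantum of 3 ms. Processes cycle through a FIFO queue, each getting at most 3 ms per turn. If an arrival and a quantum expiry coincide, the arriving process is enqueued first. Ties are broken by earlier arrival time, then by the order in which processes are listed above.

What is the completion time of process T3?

Gantt: | T1 0-3 | T2 3-6 | T3 6-9 | T1 9-11 | T4 11-14 | T2 14-17 | T3 17-20 | T4 20-23 | T2 23-24 | T3 24-25 | T4 25-30 |
Completion: T1=11  T2=24  T3=25  T4=30
Turnaround (C−A): T1=11  T2=24  T3=23  T4=26

25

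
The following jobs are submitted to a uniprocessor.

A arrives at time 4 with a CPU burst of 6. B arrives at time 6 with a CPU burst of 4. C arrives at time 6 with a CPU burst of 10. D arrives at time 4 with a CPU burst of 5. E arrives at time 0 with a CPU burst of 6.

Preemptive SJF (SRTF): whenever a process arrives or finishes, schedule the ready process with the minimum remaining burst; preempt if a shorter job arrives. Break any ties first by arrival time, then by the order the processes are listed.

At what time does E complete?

Timeline: | E 0-6 | B 6-10 | D 10-15 | A 15-21 | C 21-31 |
Completion: A=21  B=10  C=31  D=15  E=6

6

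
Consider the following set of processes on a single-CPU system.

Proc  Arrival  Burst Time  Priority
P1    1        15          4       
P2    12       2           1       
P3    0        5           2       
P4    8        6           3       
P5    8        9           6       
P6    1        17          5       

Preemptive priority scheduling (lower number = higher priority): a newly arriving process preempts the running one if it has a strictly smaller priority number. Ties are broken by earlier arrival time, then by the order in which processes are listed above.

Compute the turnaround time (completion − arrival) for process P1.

Timeline: | P3 0-5 | P1 5-8 | P4 8-12 | P2 12-14 | P4 14-16 | P1 16-28 | P6 28-45 | P5 45-54 |
Completion: P1=28  P2=14  P3=5  P4=16  P5=54  P6=45
Turnaround(P1) = completion − arrival = 28 − 1 = 27

27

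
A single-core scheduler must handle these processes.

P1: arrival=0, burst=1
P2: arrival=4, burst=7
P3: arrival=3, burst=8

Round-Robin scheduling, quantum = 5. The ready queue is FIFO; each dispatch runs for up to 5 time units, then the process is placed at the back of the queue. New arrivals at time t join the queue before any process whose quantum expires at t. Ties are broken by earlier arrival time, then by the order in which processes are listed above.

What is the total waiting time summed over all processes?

12

Timeline: | P1 0-1 | idle 1-3 | P3 3-8 | P2 8-13 | P3 13-16 | P2 16-18 |
Completion: P1=1  P2=18  P3=16
Turnaround (C−A): P1=1  P2=14  P3=13
Waiting = turnaround − burst: P1=0, P2=7, P3=5
Total waiting = 0 + 7 + 5 = 12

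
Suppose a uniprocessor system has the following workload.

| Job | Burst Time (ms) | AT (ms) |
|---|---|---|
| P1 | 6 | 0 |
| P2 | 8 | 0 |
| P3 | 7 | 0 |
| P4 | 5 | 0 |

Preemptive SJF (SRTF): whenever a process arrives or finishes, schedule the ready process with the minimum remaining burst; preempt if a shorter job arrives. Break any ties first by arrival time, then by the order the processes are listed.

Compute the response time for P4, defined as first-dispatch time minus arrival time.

0

Timeline: | P4 0-5 | P1 5-11 | P3 11-18 | P2 18-26 |
Completion: P1=11  P2=26  P3=18  P4=5
Response(P4) = first start − arrival = 0 − 0 = 0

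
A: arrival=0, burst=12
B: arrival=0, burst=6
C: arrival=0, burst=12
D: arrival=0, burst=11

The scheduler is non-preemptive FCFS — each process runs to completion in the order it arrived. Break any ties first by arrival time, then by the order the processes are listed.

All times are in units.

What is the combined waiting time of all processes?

Timeline: | A 0-12 | B 12-18 | C 18-30 | D 30-41 |
Completion: A=12  B=18  C=30  D=41
Turnaround (C−A): A=12  B=18  C=30  D=41
Waiting = turnaround − burst: A=0, B=12, C=18, D=30
Total waiting = 0 + 12 + 18 + 30 = 60

60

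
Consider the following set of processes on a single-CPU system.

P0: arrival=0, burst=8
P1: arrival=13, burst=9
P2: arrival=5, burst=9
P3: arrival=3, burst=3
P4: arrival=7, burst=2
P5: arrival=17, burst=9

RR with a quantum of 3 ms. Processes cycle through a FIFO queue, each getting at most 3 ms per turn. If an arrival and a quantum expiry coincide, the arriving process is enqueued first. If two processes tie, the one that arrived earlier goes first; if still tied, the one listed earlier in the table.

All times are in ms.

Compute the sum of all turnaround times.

Gantt: | P0 0-3 | P3 3-6 | P0 6-9 | P2 9-12 | P4 12-14 | P0 14-16 | P2 16-19 | P1 19-22 | P5 22-25 | P2 25-28 | P1 28-31 | P5 31-34 | P1 34-37 | P5 37-40 |
Completion: P0=16  P1=37  P2=28  P3=6  P4=14  P5=40
Turnaround = completion − arrival: P0=16, P1=24, P2=23, P3=3, P4=7, P5=23
Total turnaround = 16 + 24 + 23 + 3 + 7 + 23 = 96

96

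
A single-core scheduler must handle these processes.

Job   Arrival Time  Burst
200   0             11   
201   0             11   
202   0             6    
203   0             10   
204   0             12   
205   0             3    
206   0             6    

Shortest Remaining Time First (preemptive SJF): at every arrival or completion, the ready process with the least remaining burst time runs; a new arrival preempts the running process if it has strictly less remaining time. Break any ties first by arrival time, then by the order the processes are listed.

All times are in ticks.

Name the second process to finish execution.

202

Timeline: | 205 0-3 | 202 3-9 | 206 9-15 | 203 15-25 | 200 25-36 | 201 36-47 | 204 47-59 |
Completion: 200=36  201=47  202=9  203=25  204=59  205=3  206=15
Turnaround (C−A): 200=36  201=47  202=9  203=25  204=59  205=3  206=15
Finish order: 205 → 202 → 206 → 203 → 200 → 201 → 204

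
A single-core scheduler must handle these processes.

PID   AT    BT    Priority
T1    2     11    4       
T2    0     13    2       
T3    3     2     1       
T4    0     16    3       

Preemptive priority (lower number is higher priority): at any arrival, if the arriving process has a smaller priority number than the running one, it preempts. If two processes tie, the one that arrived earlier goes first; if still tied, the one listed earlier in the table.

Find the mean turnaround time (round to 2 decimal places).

22.00

Gantt: | T2 0-3 | T3 3-5 | T2 5-15 | T4 15-31 | T1 31-42 |
Completion: T1=42  T2=15  T3=5  T4=31
Turnaround (C−A): T1=40  T2=15  T3=2  T4=31
Turnaround times: T1=40, T2=15, T3=2, T4=31
Average turnaround = (40+15+2+31) / 4 = 88/4 = 22.00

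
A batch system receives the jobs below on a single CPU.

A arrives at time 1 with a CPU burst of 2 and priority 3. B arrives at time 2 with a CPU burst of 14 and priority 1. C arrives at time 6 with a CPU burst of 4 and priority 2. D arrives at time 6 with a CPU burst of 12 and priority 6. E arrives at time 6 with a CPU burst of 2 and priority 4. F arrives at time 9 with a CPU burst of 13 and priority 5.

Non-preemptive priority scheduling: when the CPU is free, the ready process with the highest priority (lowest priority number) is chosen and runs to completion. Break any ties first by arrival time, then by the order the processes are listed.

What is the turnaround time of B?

Gantt: | idle 0-1 | A 1-3 | B 3-17 | C 17-21 | E 21-23 | F 23-36 | D 36-48 |
Completion: A=3  B=17  C=21  D=48  E=23  F=36
Turnaround (C−A): A=2  B=15  C=15  D=42  E=17  F=27
Turnaround(B) = completion − arrival = 17 − 2 = 15

15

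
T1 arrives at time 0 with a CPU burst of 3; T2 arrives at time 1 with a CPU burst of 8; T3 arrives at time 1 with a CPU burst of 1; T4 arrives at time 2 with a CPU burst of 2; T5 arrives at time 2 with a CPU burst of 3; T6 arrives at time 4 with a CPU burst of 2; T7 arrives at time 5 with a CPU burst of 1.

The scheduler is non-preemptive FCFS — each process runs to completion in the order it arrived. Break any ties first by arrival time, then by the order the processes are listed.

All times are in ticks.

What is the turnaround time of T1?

Timeline: | T1 0-3 | T2 3-11 | T3 11-12 | T4 12-14 | T5 14-17 | T6 17-19 | T7 19-20 |
Completion: T1=3  T2=11  T3=12  T4=14  T5=17  T6=19  T7=20
Turnaround(T1) = completion − arrival = 3 − 0 = 3

3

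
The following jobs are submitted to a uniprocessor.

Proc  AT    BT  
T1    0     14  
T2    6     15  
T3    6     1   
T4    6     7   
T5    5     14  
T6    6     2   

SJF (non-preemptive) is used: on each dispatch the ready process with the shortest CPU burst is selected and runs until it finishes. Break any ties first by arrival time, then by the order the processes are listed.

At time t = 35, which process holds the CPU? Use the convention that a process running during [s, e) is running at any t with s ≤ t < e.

T5

Timeline: | T1 0-14 | T3 14-15 | T6 15-17 | T4 17-24 | T5 24-38 | T2 38-53 |
Completion: T1=14  T2=53  T3=15  T4=24  T5=38  T6=17
Turnaround (C−A): T1=14  T2=47  T3=9  T4=18  T5=33  T6=11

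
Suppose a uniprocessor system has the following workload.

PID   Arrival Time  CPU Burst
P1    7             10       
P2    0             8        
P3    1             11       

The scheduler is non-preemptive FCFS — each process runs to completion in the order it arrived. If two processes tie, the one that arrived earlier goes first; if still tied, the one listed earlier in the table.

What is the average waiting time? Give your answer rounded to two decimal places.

Timeline: | P2 0-8 | P3 8-19 | P1 19-29 |
Completion: P1=29  P2=8  P3=19
Turnaround (C−A): P1=22  P2=8  P3=18
Waiting times: P1=12, P2=0, P3=7
Average waiting = (12+0+7) / 3 = 19/3 = 6.33

6.33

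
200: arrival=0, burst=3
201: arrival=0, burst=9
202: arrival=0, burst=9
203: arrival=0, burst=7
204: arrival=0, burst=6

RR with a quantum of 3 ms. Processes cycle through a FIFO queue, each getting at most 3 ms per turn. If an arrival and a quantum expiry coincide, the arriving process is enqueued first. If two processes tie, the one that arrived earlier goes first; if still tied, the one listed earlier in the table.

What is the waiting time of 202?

24

Timeline: | 200 0-3 | 201 3-6 | 202 6-9 | 203 9-12 | 204 12-15 | 201 15-18 | 202 18-21 | 203 21-24 | 204 24-27 | 201 27-30 | 202 30-33 | 203 33-34 |
Completion: 200=3  201=30  202=33  203=34  204=27
Waiting(202) = turnaround − burst = 33 − 9 = 24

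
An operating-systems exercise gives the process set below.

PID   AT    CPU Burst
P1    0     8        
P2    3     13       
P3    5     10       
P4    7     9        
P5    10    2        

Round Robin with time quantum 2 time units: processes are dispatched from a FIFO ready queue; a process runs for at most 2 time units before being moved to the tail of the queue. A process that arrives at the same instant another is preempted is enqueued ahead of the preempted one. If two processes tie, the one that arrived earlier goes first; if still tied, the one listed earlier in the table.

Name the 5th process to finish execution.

P2

Schedule: | P1 0-4 | P2 4-6 | P1 6-8 | P3 8-10 | P2 10-12 | P4 12-14 | P1 14-16 | P5 16-18 | P3 18-20 | P2 20-22 | P4 22-24 | P3 24-26 | P2 26-28 | P4 28-30 | P3 30-32 | P2 32-34 | P4 34-36 | P3 36-38 | P2 38-40 | P4 40-41 | P2 41-42 |
Completion: P1=16  P2=42  P3=38  P4=41  P5=18
Turnaround (C−A): P1=16  P2=39  P3=33  P4=34  P5=8
Finish order: P1 → P5 → P3 → P4 → P2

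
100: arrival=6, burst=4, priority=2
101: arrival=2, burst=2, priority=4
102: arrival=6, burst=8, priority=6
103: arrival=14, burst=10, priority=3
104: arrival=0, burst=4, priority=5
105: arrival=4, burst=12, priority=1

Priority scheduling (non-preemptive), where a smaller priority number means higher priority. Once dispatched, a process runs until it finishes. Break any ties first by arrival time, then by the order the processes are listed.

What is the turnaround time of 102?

Gantt: | 104 0-4 | 105 4-16 | 100 16-20 | 103 20-30 | 101 30-32 | 102 32-40 |
Completion: 100=20  101=32  102=40  103=30  104=4  105=16
Turnaround(102) = completion − arrival = 40 − 6 = 34

34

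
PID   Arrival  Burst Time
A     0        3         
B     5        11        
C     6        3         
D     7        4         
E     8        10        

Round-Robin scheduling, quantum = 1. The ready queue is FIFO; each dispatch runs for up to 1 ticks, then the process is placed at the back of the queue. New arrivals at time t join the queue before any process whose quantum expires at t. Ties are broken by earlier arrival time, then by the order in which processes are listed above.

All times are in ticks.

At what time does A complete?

3

Gantt: | A 0-3 | idle 3-5 | B 5-6 | C 6-7 | B 7-8 | D 8-9 | C 9-10 | E 10-11 | B 11-12 | D 12-13 | C 13-14 | E 14-15 | B 15-16 | D 16-17 | E 17-18 | B 18-19 | D 19-20 | E 20-21 | B 21-22 | E 22-23 | B 23-24 | E 24-25 | B 25-26 | E 26-27 | B 27-28 | E 28-29 | B 29-30 | E 30-31 | B 31-32 | E 32-33 |
Completion: A=3  B=32  C=14  D=20  E=33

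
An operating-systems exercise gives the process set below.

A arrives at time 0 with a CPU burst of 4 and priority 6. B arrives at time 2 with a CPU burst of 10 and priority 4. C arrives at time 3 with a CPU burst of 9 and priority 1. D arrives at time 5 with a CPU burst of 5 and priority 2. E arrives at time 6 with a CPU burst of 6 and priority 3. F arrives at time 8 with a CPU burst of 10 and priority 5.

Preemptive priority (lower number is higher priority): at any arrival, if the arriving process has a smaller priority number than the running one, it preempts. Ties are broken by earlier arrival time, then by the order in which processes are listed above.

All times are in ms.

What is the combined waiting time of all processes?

102

Gantt: | A 0-2 | B 2-3 | C 3-12 | D 12-17 | E 17-23 | B 23-32 | F 32-42 | A 42-44 |
Completion: A=44  B=32  C=12  D=17  E=23  F=42
Turnaround (C−A): A=44  B=30  C=9  D=12  E=17  F=34
Waiting = turnaround − burst: A=40, B=20, C=0, D=7, E=11, F=24
Total waiting = 40 + 20 + 0 + 7 + 11 + 24 = 102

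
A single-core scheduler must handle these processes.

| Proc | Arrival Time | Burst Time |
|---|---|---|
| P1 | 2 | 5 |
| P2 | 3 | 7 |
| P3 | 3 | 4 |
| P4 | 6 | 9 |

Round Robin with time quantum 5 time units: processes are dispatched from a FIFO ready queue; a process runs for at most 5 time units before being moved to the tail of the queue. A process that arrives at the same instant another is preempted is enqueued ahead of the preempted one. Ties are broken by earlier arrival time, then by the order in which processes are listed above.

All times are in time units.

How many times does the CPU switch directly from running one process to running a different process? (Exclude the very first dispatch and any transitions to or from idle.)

Schedule: | idle 0-2 | P1 2-7 | P2 7-12 | P3 12-16 | P4 16-21 | P2 21-23 | P4 23-27 |
Completion: P1=7  P2=23  P3=16  P4=27

5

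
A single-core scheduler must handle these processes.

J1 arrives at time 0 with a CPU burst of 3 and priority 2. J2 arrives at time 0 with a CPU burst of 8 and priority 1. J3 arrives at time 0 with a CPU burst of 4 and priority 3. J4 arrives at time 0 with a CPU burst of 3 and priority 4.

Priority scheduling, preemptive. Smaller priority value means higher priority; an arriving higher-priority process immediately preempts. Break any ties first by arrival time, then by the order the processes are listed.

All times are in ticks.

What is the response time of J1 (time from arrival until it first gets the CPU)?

Gantt: | J2 0-8 | J1 8-11 | J3 11-15 | J4 15-18 |
Completion: J1=11  J2=8  J3=15  J4=18
Turnaround (C−A): J1=11  J2=8  J3=15  J4=18
Response(J1) = first start − arrival = 8 − 0 = 8

8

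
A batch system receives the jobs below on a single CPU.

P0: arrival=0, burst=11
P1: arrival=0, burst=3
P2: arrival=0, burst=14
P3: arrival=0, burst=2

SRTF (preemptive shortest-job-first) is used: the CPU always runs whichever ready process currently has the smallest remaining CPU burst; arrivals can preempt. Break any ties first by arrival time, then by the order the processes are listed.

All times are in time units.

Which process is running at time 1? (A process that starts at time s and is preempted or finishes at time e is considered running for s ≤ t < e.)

P3

Schedule: | P3 0-2 | P1 2-5 | P0 5-16 | P2 16-30 |
Completion: P0=16  P1=5  P2=30  P3=2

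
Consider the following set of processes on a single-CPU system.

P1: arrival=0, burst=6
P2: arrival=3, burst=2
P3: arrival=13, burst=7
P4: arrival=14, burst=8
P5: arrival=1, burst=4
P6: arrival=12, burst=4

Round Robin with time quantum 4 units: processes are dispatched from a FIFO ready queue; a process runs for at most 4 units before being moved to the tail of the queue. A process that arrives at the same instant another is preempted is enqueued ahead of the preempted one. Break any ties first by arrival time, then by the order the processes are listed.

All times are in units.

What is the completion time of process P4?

Timeline: | P1 0-4 | P5 4-8 | P2 8-10 | P1 10-12 | P6 12-16 | P3 16-20 | P4 20-24 | P3 24-27 | P4 27-31 |
Completion: P1=12  P2=10  P3=27  P4=31  P5=8  P6=16
Turnaround (C−A): P1=12  P2=7  P3=14  P4=17  P5=7  P6=4

31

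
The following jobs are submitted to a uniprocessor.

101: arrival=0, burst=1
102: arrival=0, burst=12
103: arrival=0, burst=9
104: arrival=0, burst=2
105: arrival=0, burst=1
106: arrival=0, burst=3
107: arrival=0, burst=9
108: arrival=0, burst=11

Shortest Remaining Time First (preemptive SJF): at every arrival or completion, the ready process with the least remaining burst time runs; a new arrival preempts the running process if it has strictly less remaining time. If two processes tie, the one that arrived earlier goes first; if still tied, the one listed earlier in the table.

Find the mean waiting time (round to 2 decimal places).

Timeline: | 101 0-1 | 105 1-2 | 104 2-4 | 106 4-7 | 103 7-16 | 107 16-25 | 108 25-36 | 102 36-48 |
Completion: 101=1  102=48  103=16  104=4  105=2  106=7  107=25  108=36
Waiting times: 101=0, 102=36, 103=7, 104=2, 105=1, 106=4, 107=16, 108=25
Average waiting = (0+36+7+2+1+4+16+25) / 8 = 91/8 = 11.38

11.38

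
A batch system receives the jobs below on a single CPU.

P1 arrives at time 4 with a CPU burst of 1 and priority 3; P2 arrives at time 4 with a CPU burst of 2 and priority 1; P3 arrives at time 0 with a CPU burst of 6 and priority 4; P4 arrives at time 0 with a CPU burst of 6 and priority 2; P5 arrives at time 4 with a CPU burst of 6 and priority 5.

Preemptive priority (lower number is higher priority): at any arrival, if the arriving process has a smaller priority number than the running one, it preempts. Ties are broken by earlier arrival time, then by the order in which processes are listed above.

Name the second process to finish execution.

P4

Schedule: | P4 0-4 | P2 4-6 | P4 6-8 | P1 8-9 | P3 9-15 | P5 15-21 |
Completion: P1=9  P2=6  P3=15  P4=8  P5=21
Finish order: P2 → P4 → P1 → P3 → P5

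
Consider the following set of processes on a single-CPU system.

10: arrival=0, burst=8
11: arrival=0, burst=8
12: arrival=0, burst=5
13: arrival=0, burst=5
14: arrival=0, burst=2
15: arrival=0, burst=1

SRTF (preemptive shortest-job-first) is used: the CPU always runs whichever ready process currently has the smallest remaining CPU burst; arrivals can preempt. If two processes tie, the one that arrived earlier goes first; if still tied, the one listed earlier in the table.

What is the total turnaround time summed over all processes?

75

Timeline: | 15 0-1 | 14 1-3 | 12 3-8 | 13 8-13 | 10 13-21 | 11 21-29 |
Completion: 10=21  11=29  12=8  13=13  14=3  15=1
Turnaround (C−A): 10=21  11=29  12=8  13=13  14=3  15=1
Turnaround = completion − arrival: 10=21, 11=29, 12=8, 13=13, 14=3, 15=1
Total turnaround = 21 + 29 + 8 + 13 + 3 + 1 = 75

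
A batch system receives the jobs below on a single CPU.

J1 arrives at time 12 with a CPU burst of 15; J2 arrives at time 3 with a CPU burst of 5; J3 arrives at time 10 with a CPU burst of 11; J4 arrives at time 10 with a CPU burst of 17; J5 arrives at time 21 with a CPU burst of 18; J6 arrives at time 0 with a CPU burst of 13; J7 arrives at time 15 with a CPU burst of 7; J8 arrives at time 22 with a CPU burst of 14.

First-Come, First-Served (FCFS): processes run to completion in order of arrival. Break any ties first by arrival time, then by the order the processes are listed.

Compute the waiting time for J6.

Gantt: | J6 0-13 | J2 13-18 | J3 18-29 | J4 29-46 | J1 46-61 | J7 61-68 | J5 68-86 | J8 86-100 |
Completion: J1=61  J2=18  J3=29  J4=46  J5=86  J6=13  J7=68  J8=100
Waiting(J6) = turnaround − burst = 13 − 13 = 0

0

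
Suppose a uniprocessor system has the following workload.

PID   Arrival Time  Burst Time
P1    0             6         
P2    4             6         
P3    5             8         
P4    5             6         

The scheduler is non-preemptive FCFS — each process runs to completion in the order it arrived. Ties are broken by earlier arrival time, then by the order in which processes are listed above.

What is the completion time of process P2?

12

Timeline: | P1 0-6 | P2 6-12 | P3 12-20 | P4 20-26 |
Completion: P1=6  P2=12  P3=20  P4=26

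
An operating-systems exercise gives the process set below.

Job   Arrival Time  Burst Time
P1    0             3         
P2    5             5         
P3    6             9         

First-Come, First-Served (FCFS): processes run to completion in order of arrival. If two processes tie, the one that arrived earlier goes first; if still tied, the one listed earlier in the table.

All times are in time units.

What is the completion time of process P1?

3

Schedule: | P1 0-3 | idle 3-5 | P2 5-10 | P3 10-19 |
Completion: P1=3  P2=10  P3=19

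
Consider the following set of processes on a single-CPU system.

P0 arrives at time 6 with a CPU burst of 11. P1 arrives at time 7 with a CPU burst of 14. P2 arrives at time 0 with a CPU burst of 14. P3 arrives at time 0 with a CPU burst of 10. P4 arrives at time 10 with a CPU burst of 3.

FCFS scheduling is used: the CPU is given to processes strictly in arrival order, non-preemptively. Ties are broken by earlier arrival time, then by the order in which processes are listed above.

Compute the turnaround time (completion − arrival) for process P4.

42

Timeline: | P2 0-14 | P3 14-24 | P0 24-35 | P1 35-49 | P4 49-52 |
Completion: P0=35  P1=49  P2=14  P3=24  P4=52
Turnaround (C−A): P0=29  P1=42  P2=14  P3=24  P4=42
Turnaround(P4) = completion − arrival = 52 − 10 = 42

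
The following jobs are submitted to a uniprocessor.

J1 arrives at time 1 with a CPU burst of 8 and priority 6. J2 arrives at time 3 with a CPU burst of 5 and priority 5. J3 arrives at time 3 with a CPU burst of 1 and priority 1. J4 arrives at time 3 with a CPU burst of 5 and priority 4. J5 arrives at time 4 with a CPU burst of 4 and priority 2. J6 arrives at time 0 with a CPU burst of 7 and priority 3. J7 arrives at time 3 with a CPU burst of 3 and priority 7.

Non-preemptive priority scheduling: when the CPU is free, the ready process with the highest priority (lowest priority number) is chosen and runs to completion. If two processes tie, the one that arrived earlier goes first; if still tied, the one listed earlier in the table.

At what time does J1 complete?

30

Timeline: | J6 0-7 | J3 7-8 | J5 8-12 | J4 12-17 | J2 17-22 | J1 22-30 | J7 30-33 |
Completion: J1=30  J2=22  J3=8  J4=17  J5=12  J6=7  J7=33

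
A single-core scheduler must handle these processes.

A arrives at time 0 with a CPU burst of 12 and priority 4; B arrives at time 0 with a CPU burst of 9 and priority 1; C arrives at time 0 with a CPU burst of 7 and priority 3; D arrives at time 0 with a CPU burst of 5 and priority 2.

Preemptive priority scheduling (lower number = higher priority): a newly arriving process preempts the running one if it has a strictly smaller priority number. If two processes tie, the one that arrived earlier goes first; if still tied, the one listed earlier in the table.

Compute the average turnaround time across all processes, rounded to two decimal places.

Timeline: | B 0-9 | D 9-14 | C 14-21 | A 21-33 |
Completion: A=33  B=9  C=21  D=14
Turnaround times: A=33, B=9, C=21, D=14
Average turnaround = (33+9+21+14) / 4 = 77/4 = 19.25

19.25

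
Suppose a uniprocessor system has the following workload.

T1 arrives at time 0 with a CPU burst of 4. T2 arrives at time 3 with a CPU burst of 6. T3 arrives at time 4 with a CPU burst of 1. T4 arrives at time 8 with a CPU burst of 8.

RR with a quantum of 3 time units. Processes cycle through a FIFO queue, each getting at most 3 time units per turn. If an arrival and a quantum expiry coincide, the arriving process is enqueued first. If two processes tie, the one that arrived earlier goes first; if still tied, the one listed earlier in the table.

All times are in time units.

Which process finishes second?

Timeline: | T1 0-3 | T2 3-6 | T1 6-7 | T3 7-8 | T2 8-11 | T4 11-19 |
Completion: T1=7  T2=11  T3=8  T4=19
Turnaround (C−A): T1=7  T2=8  T3=4  T4=11
Finish order: T1 → T3 → T2 → T4

T3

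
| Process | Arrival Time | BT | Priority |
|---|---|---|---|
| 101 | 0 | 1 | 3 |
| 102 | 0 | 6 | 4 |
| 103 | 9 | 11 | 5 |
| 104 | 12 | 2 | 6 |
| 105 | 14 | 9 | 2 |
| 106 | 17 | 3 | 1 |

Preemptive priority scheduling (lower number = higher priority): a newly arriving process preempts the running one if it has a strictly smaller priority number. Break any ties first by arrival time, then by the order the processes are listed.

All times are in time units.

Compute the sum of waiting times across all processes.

Timeline: | 101 0-1 | 102 1-7 | idle 7-9 | 103 9-14 | 105 14-17 | 106 17-20 | 105 20-26 | 103 26-32 | 104 32-34 |
Completion: 101=1  102=7  103=32  104=34  105=26  106=20
Waiting = turnaround − burst: 101=0, 102=1, 103=12, 104=20, 105=3, 106=0
Total waiting = 0 + 1 + 12 + 20 + 3 + 0 = 36

36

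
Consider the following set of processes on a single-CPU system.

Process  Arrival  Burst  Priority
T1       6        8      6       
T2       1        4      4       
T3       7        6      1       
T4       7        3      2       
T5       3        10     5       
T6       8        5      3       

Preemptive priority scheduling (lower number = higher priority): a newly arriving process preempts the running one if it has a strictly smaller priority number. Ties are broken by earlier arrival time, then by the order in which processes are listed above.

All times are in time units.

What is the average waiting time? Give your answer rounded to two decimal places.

Schedule: | idle 0-1 | T2 1-5 | T5 5-7 | T3 7-13 | T4 13-16 | T6 16-21 | T5 21-29 | T1 29-37 |
Completion: T1=37  T2=5  T3=13  T4=16  T5=29  T6=21
Waiting times: T1=23, T2=0, T3=0, T4=6, T5=16, T6=8
Average waiting = (23+0+0+6+16+8) / 6 = 53/6 = 8.83

8.83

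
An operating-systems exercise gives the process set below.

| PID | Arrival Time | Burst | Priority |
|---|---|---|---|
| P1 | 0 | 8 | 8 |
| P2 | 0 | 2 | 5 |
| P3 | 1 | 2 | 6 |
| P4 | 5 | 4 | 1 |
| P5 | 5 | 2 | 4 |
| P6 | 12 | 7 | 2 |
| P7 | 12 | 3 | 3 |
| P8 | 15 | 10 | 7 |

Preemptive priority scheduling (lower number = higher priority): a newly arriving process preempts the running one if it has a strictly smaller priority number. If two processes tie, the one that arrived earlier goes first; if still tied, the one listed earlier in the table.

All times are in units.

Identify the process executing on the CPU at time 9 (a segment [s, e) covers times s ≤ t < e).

P5

Gantt: | P2 0-2 | P3 2-4 | P1 4-5 | P4 5-9 | P5 9-11 | P1 11-12 | P6 12-19 | P7 19-22 | P8 22-32 | P1 32-38 |
Completion: P1=38  P2=2  P3=4  P4=9  P5=11  P6=19  P7=22  P8=32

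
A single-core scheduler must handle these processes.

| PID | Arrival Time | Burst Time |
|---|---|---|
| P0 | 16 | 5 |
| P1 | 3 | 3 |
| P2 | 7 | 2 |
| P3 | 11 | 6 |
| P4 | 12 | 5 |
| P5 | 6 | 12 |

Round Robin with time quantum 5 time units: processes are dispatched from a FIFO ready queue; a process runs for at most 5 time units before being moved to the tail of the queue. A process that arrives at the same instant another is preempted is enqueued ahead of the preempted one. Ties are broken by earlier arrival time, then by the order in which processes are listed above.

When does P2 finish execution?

Timeline: | idle 0-3 | P1 3-6 | P5 6-11 | P2 11-13 | P3 13-18 | P5 18-23 | P4 23-28 | P0 28-33 | P3 33-34 | P5 34-36 |
Completion: P0=33  P1=6  P2=13  P3=34  P4=28  P5=36

13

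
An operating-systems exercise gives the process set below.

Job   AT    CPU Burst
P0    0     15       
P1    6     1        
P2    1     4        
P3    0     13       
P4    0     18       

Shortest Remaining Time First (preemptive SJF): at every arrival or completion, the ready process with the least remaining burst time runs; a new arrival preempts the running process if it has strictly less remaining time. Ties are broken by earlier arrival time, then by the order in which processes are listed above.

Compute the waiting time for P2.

Timeline: | P3 0-1 | P2 1-5 | P3 5-6 | P1 6-7 | P3 7-18 | P0 18-33 | P4 33-51 |
Completion: P0=33  P1=7  P2=5  P3=18  P4=51
Turnaround (C−A): P0=33  P1=1  P2=4  P3=18  P4=51
Waiting(P2) = turnaround − burst = 4 − 4 = 0

0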